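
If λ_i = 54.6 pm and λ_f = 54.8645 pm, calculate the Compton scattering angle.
27.00°

First find the wavelength shift:
Δλ = λ' - λ = 54.8645 - 54.6 = 0.2645 pm

Using Δλ = λ_C(1 - cos θ), with λ_C = h/(m_e·c) ≈ 2.42631024 pm:
cos θ = 1 - Δλ/λ_C
cos θ = 1 - 0.2645/2.42631024
cos θ = 0.890987

θ = arccos(0.890987)
θ = 27.00°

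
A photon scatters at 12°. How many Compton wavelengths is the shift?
0.0219 λ_C

The Compton shift formula is:
Δλ = λ_C(1 - cos θ)

Dividing both sides by λ_C:
Δλ/λ_C = 1 - cos θ

For θ = 12°:
Δλ/λ_C = 1 - cos(12°)
Δλ/λ_C = 1 - 0.9781
Δλ/λ_C = 0.0219

This means the shift is 0.0219 × λ_C = 0.0530 pm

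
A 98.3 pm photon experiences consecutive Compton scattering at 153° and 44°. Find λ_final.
103.5691 pm

Apply Compton shift twice:

First scattering at θ₁ = 153°:
Δλ₁ = λ_C(1 - cos(153°))
Δλ₁ = 2.4263 × 1.8910
Δλ₁ = 4.5882 pm

After first scattering:
λ₁ = 98.3 + 4.5882 = 102.8882 pm

Second scattering at θ₂ = 44°:
Δλ₂ = λ_C(1 - cos(44°))
Δλ₂ = 2.4263 × 0.2807
Δλ₂ = 0.6810 pm

Final wavelength:
λ₂ = 102.8882 + 0.6810 = 103.5691 pm

Total shift: Δλ_total = 4.5882 + 0.6810 = 5.2691 pm

(Intermediate values are shown rounded; full precision is carried through to the final answer.)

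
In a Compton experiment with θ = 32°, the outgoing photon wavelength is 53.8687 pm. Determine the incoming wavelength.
53.5000 pm

From λ' = λ + Δλ, we have λ = λ' - Δλ

First calculate the Compton shift:
Δλ = λ_C(1 - cos θ)
Δλ = 2.4263 × (1 - cos(32°))
Δλ = 2.4263 × 0.1520
Δλ = 0.3687 pm

Initial wavelength:
λ = λ' - Δλ
λ = 53.8687 - 0.3687
λ = 53.5000 pm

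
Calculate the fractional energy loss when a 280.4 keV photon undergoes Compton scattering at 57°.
0.1999 (or 19.99%)

Calculate initial and final photon energies:

Initial: E₀ = 280.4 keV → λ₀ = 4.4217 pm
Compton shift: Δλ = 1.1048 pm
Final wavelength: λ' = 5.5265 pm
Final energy: E' = 224.3434 keV

Fractional energy loss:
(E₀ - E')/E₀ = (280.4000 - 224.3434)/280.4000
= 56.0566/280.4000
= 0.1999
= 19.99%

(Intermediate values are shown rounded; full precision is carried through to the final answer.)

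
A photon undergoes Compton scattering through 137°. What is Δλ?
4.2008 pm

Using the Compton scattering formula:
Δλ = λ_C(1 - cos θ)

where λ_C = h/(m_e·c) ≈ 2.4263 pm is the Compton wavelength of an electron.

For θ = 137°:
cos(137°) = -0.7314
1 - cos(137°) = 1.7314

Δλ = 2.4263 × 1.7314
Δλ = 4.2008 pm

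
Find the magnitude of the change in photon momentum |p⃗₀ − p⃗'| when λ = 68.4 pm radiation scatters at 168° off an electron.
1.8637e-23 kg·m/s

Photon momentum magnitude is p = h/λ.

Initial momentum:
p₀ = h/λ = 6.6261e-34/6.8400e-11 = 9.6872e-24 kg·m/s

After scattering:
λ' = λ + Δλ = 68.4 + 4.7996 = 73.1996 pm
p' = h/λ' = 6.6261e-34/7.3200e-11 = 9.0521e-24 kg·m/s

Momentum is a vector; the scattered photon's direction makes angle θ = 168° with the incident direction. The magnitude of the vector change Δp⃗ = p⃗₀ − p⃗' is found from the law of cosines:
|Δp⃗|² = p₀² + p'² − 2p₀p'cos θ
|Δp⃗|² = (9.6872e-24)² + (9.0521e-24)² − 2·9.6872e-24·9.0521e-24·cos(168°)
|Δp⃗| = 1.8637e-23 kg·m/s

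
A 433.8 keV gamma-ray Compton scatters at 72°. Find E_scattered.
273.4160 keV

First convert energy to wavelength:
λ = hc/E, with hc ≈ 1239.842 keV·pm (i.e. 1239.842 eV·nm)

For E = 433.8 keV = 433800 eV:
λ = 1239.842 keV·pm / 433.8 keV
λ = 2.8581 pm

Calculate the Compton shift:
Δλ = λ_C(1 - cos(72°)) = 2.4263 × 0.6910
Δλ = 1.6765 pm

Final wavelength:
λ' = 2.8581 + 1.6765 = 4.5346 pm

Final energy:
E' = hc/λ' = 1239.842 / 4.5346 = 273.4160 keV

(Intermediate values are shown rounded; full precision is carried through to the final answer.)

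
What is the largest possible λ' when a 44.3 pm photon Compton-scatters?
49.1526 pm (at θ = 180°)

The Compton shift is Δλ = λ_C(1 − cos θ).

Since cos θ ranges from −1 to 1, the factor (1 − cos θ) ranges from 0 to 2; the maximum shift occurs at θ = 180° (backscattering):
Δλ_max = 2λ_C = 2 × 2.4263 pm = 4.8526 pm

Maximum scattered wavelength:
λ'_max = λ₀ + Δλ_max = 44.3 + 4.8526 = 49.1526 pm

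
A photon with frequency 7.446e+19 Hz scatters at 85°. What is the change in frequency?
2.642e+19 Hz (decrease)

Convert frequency to wavelength (c = 299792458 m/s):
λ₀ = c/f₀ = 299792458/7.446e+19 = 4.0262216e-12 m = 4.0262 pm

Calculate Compton shift:
Δλ = λ_C(1 - cos(85°)) = 2.2148 pm

Final wavelength:
λ' = λ₀ + Δλ = 4.0262 + 2.2148 = 6.2411 pm

Final frequency:
f' = c/λ' = 299792458/6.2410649e-12 = 4.8035465e+19 Hz

Frequency shift (decrease):
Δf = f₀ - f' = 7.446e+19 - 4.8035465e+19 = 2.642e+19 Hz

(Intermediate values are shown rounded; full precision is carried through to the final answer.)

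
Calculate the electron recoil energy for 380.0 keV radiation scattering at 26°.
26.5974 keV

By energy conservation: K_e = E_initial - E_final

First find the scattered photon energy:
Initial wavelength: λ = hc/E = 3.2627 pm
Compton shift: Δλ = λ_C(1 - cos(26°)) = 0.2456 pm
Final wavelength: λ' = 3.2627 + 0.2456 = 3.5083 pm
Final photon energy: E' = hc/λ' = 353.4026 keV

Electron kinetic energy:
K_e = E - E' = 380.0000 - 353.4026 = 26.5974 keV

(Intermediate values are shown rounded; full precision is carried through to the final answer.)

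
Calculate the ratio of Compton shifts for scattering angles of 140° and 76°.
140° produces the larger shift by a factor of 2.330

Calculate both shifts using Δλ = λ_C(1 - cos θ):

For θ₁ = 76°:
Δλ₁ = 2.4263 × (1 - cos(76°))
Δλ₁ = 2.4263 × 0.7581
Δλ₁ = 1.8393 pm

For θ₂ = 140°:
Δλ₂ = 2.4263 × (1 - cos(140°))
Δλ₂ = 2.4263 × 1.7660
Δλ₂ = 4.2850 pm

The 140° angle produces the larger shift.
Ratio: 4.2850/1.8393 = 2.330

(Intermediate values are shown rounded; full precision is carried through to the final answer.)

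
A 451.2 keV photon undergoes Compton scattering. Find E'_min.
163.1264 keV (at θ = 180°)

The scattered photon has minimum energy when its wavelength is maximum, i.e., when the Compton shift Δλ = λ_C(1 − cos θ) is maximum. This occurs at θ = 180° (backscattering), giving Δλ_max = 2λ_C = 4.8526 pm.

Initial wavelength: λ₀ = hc/E₀ = 2.7479 pm
Maximum final wavelength: λ'_max = λ₀ + 2λ_C = 2.7479 + 4.8526 = 7.6005 pm
Minimum final energy: E'_min = hc/λ'_max = 163.1264 keV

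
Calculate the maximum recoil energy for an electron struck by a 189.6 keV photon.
80.7643 keV

Maximum energy transfer occurs at θ = 180° (backscattering).

Initial photon: E₀ = 189.6 keV → λ₀ = 6.5393 pm

Maximum Compton shift (at 180°):
Δλ_max = 2λ_C = 2 × 2.4263 = 4.8526 pm

Final wavelength:
λ' = 6.5393 + 4.8526 = 11.3919 pm

Minimum photon energy (maximum energy to electron):
E'_min = hc/λ' = 108.8357 keV

Maximum electron kinetic energy:
K_max = E₀ - E'_min = 189.6000 - 108.8357 = 80.7643 keV

(Intermediate values are shown rounded; full precision is carried through to the final answer.)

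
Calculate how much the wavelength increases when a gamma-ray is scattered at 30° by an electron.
0.3251 pm

Using the Compton scattering formula:
Δλ = λ_C(1 - cos θ)

where λ_C = h/(m_e·c) ≈ 2.4263 pm is the Compton wavelength of an electron.

For θ = 30°:
cos(30°) = 0.8660
1 - cos(30°) = 0.1340

Δλ = 2.4263 × 0.1340
Δλ = 0.3251 pm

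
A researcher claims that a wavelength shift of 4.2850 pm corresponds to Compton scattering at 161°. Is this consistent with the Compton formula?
No, inconsistent

Calculate the expected shift for θ = 161°:

Δλ_expected = λ_C(1 - cos(161°))
Δλ_expected = 2.4263 × (1 - cos(161°))
Δλ_expected = 2.4263 × 1.9455
Δλ_expected = 4.7204 pm

Given shift: 4.2850 pm
Expected shift: 4.7204 pm
Difference: 0.4355 pm

The values do not match. The given shift corresponds to θ ≈ 140.0°, not 161°.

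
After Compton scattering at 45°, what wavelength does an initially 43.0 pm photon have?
43.7106 pm

Using the Compton formula: λ' = λ + λ_C(1 − cos θ)

For θ = 45°, cos θ = √2/2 (exact) ≈ 0.7071, so:
1 − cos 45° = 1 − (√2/2) ≈ 0.2929

Δλ = λ_C × 0.2929 = 2.4263 × 0.2929 = 0.7106 pm

λ' = 43.0 + 0.7106 = 43.7106 pm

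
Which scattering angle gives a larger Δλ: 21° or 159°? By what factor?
159° produces the larger shift by a factor of 29.112

Calculate both shifts using Δλ = λ_C(1 - cos θ):

For θ₁ = 21°:
Δλ₁ = 2.4263 × (1 - cos(21°))
Δλ₁ = 2.4263 × 0.0664
Δλ₁ = 0.1612 pm

For θ₂ = 159°:
Δλ₂ = 2.4263 × (1 - cos(159°))
Δλ₂ = 2.4263 × 1.9336
Δλ₂ = 4.6915 pm

The 159° angle produces the larger shift.
Ratio: 4.6915/0.1612 = 29.112

(Intermediate values are shown rounded; full precision is carried through to the final answer.)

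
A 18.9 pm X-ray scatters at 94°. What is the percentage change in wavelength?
13.7331%

Calculate the Compton shift:
Δλ = λ_C(1 - cos(94°))
Δλ = 2.4263 × (1 - cos(94°))
Δλ = 2.4263 × 1.0698
Δλ = 2.5956 pm

Percentage change:
(Δλ/λ₀) × 100 = (2.5956/18.9) × 100
= 13.7331%

(Intermediate values are shown rounded; full precision is carried through to the final answer.)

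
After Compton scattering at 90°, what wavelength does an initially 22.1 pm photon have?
24.5263 pm

Using the Compton formula: λ' = λ + λ_C(1 − cos θ)

For θ = 90°, cos θ = 0 (exact) = 0.0000, so:
1 − cos 90° = 1 − (0) = 1.0000

Δλ = λ_C × 1.0000 = 2.4263 × 1.0000 = 2.4263 pm

λ' = 22.1 + 2.4263 = 24.5263 pm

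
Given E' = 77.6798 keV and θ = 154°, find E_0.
109.2000 keV

Convert final energy to wavelength (hc ≈ 1239.842 keV·pm):
λ' = hc/E' = 1239.842 / 77.6798 = 15.9609 pm

Calculate the Compton shift:
Δλ = λ_C(1 - cos(154°))
Δλ = 2.4263 × (1 - cos(154°))
Δλ = 4.6071 pm

Initial wavelength:
λ = λ' - Δλ = 15.9609 - 4.6071 = 11.3539 pm

Initial energy:
E = hc/λ = 1239.842 / 11.3539 = 109.2000 keV

(Intermediate values are shown rounded; full precision is carried through to the final answer.)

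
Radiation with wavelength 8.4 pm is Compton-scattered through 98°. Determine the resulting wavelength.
11.1640 pm

Using the Compton scattering formula:
λ' = λ + Δλ = λ + λ_C(1 - cos θ)

Given:
- Initial wavelength λ = 8.4 pm
- Scattering angle θ = 98°
- Compton wavelength λ_C ≈ 2.4263 pm

Calculate the shift:
Δλ = 2.4263 × (1 - cos(98°))
Δλ = 2.4263 × 1.1392
Δλ = 2.7640 pm

Final wavelength:
λ' = 8.4 + 2.7640 = 11.1640 pm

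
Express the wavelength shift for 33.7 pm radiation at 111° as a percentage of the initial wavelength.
9.7799%

Calculate the Compton shift:
Δλ = λ_C(1 - cos(111°))
Δλ = 2.4263 × (1 - cos(111°))
Δλ = 2.4263 × 1.3584
Δλ = 3.2958 pm

Percentage change:
(Δλ/λ₀) × 100 = (3.2958/33.7) × 100
= 9.7799%

(Intermediate values are shown rounded; full precision is carried through to the final answer.)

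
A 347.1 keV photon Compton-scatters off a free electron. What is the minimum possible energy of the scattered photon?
147.1688 keV (at θ = 180°)

The scattered photon has minimum energy when its wavelength is maximum, i.e., when the Compton shift Δλ = λ_C(1 − cos θ) is maximum. This occurs at θ = 180° (backscattering), giving Δλ_max = 2λ_C = 4.8526 pm.

Initial wavelength: λ₀ = hc/E₀ = 3.5720 pm
Maximum final wavelength: λ'_max = λ₀ + 2λ_C = 3.5720 + 4.8526 = 8.4246 pm
Minimum final energy: E'_min = hc/λ'_max = 147.1688 keV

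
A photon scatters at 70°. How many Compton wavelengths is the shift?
0.6580 λ_C

The Compton shift formula is:
Δλ = λ_C(1 - cos θ)

Dividing both sides by λ_C:
Δλ/λ_C = 1 - cos θ

For θ = 70°:
Δλ/λ_C = 1 - cos(70°)
Δλ/λ_C = 1 - 0.3420
Δλ/λ_C = 0.6580

This means the shift is 0.6580 × λ_C = 1.5965 pm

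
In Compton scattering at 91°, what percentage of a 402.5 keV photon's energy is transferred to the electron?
0.4449 (or 44.49%)

Calculate initial and final photon energies:

Initial: E₀ = 402.5 keV → λ₀ = 3.0804 pm
Compton shift: Δλ = 2.4687 pm
Final wavelength: λ' = 5.5490 pm
Final energy: E' = 223.4349 keV

Fractional energy loss:
(E₀ - E')/E₀ = (402.5000 - 223.4349)/402.5000
= 179.0651/402.5000
= 0.4449
= 44.49%

(Intermediate values are shown rounded; full precision is carried through to the final answer.)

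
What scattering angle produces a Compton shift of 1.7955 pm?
74.93°

From the Compton formula Δλ = λ_C(1 - cos θ), we can solve for θ:

cos θ = 1 - Δλ/λ_C

Given:
- Δλ = 1.7955 pm
- λ_C = h/(m_e·c) ≈ 2.42631024 pm

cos θ = 1 - 1.7955/2.42631024
cos θ = 1 - 0.740013
cos θ = 0.259987

θ = arccos(0.259987)
θ = 74.93°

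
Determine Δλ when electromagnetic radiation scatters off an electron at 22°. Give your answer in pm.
0.1767 pm

Using the Compton scattering formula:
Δλ = λ_C(1 - cos θ)

where λ_C = h/(m_e·c) ≈ 2.4263 pm is the Compton wavelength of an electron.

For θ = 22°:
cos(22°) = 0.9272
1 - cos(22°) = 0.0728

Δλ = 2.4263 × 0.0728
Δλ = 0.1767 pm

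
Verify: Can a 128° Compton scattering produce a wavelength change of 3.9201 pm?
Yes, consistent

Calculate the expected shift for θ = 128°:

Δλ_expected = λ_C(1 - cos(128°))
Δλ_expected = 2.4263 × (1 - cos(128°))
Δλ_expected = 2.4263 × 1.6157
Δλ_expected = 3.9201 pm

Given shift: 3.9201 pm
Expected shift: 3.9201 pm
Difference: 0.0000 pm

The values match. This is consistent with Compton scattering at the stated angle.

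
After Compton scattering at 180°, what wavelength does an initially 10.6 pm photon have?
15.4526 pm

Using the Compton formula: λ' = λ + λ_C(1 − cos θ)

For θ = 180°, cos θ = -1 (exact) = -1.0000, so:
1 − cos 180° = 1 − (-1) = 2.0000

Δλ = λ_C × 2.0000 = 2.4263 × 2.0000 = 4.8526 pm

λ' = 10.6 + 4.8526 = 15.4526 pm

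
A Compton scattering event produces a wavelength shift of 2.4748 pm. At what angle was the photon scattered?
91.15°

From the Compton formula Δλ = λ_C(1 - cos θ), we can solve for θ:

cos θ = 1 - Δλ/λ_C

Given:
- Δλ = 2.4748 pm
- λ_C = h/(m_e·c) ≈ 2.42631024 pm

cos θ = 1 - 2.4748/2.42631024
cos θ = 1 - 1.019985
cos θ = -0.019985

θ = arccos(-0.019985)
θ = 91.15°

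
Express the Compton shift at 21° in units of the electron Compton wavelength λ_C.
0.0664 λ_C

The Compton shift formula is:
Δλ = λ_C(1 - cos θ)

Dividing both sides by λ_C:
Δλ/λ_C = 1 - cos θ

For θ = 21°:
Δλ/λ_C = 1 - cos(21°)
Δλ/λ_C = 1 - 0.9336
Δλ/λ_C = 0.0664

This means the shift is 0.0664 × λ_C = 0.1612 pm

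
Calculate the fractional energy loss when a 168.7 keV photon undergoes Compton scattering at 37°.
0.0623 (or 6.23%)

Calculate initial and final photon energies:

Initial: E₀ = 168.7 keV → λ₀ = 7.3494 pm
Compton shift: Δλ = 0.4886 pm
Final wavelength: λ' = 7.8380 pm
Final energy: E' = 158.1842 keV

Fractional energy loss:
(E₀ - E')/E₀ = (168.7000 - 158.1842)/168.7000
= 10.5158/168.7000
= 0.0623
= 6.23%

(Intermediate values are shown rounded; full precision is carried through to the final answer.)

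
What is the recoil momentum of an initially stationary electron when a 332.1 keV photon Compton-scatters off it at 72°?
1.8184e-22 kg·m/s

The electron is initially at rest, so by conservation of momentum:
p⃗_e = p⃗₀ − p⃗'  (incident photon momentum minus scattered photon momentum)

Photon momentum magnitudes (p = h/λ = E/c):
λ₀ = hc/E₀ = 3.7333 pm → p₀ = h/λ₀ = 1.7748e-22 kg·m/s
Δλ = λ_C(1 − cos 72°) = 1.6765 pm
λ' = 5.4099 pm → p' = h/λ' = 1.2248e-22 kg·m/s

The scattered photon makes angle θ = 72° with the incident direction, so by the law of cosines:
|p⃗_e|² = p₀² + p'² − 2p₀p'cos θ
|p⃗_e|² = (1.7748e-22)² + (1.2248e-22)² − 2·1.7748e-22·1.2248e-22·cos(72°)
|p⃗_e| = 1.8184e-22 kg·m/s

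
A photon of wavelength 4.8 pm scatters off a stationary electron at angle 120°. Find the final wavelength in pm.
8.4395 pm

Using the Compton scattering formula:
λ' = λ + Δλ = λ + λ_C(1 - cos θ)

Given:
- Initial wavelength λ = 4.8 pm
- Scattering angle θ = 120°
- Compton wavelength λ_C ≈ 2.4263 pm

Calculate the shift:
Δλ = 2.4263 × (1 - cos(120°))
Δλ = 2.4263 × 1.5000
Δλ = 3.6395 pm

Final wavelength:
λ' = 4.8 + 3.6395 = 8.4395 pm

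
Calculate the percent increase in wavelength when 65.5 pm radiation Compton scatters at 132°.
6.1829%

Calculate the Compton shift:
Δλ = λ_C(1 - cos(132°))
Δλ = 2.4263 × (1 - cos(132°))
Δλ = 2.4263 × 1.6691
Δλ = 4.0498 pm

Percentage change:
(Δλ/λ₀) × 100 = (4.0498/65.5) × 100
= 6.1829%

(Intermediate values are shown rounded; full precision is carried through to the final answer.)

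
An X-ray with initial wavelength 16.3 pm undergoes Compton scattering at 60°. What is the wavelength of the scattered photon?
17.5132 pm

Using the Compton scattering formula:
λ' = λ + Δλ = λ + λ_C(1 - cos θ)

Given:
- Initial wavelength λ = 16.3 pm
- Scattering angle θ = 60°
- Compton wavelength λ_C ≈ 2.4263 pm

Calculate the shift:
Δλ = 2.4263 × (1 - cos(60°))
Δλ = 2.4263 × 0.5000
Δλ = 1.2132 pm

Final wavelength:
λ' = 16.3 + 1.2132 = 17.5132 pm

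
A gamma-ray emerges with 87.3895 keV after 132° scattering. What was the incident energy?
122.3000 keV

Convert final energy to wavelength (hc ≈ 1239.842 keV·pm):
λ' = hc/E' = 1239.842 / 87.3895 = 14.1875 pm

Calculate the Compton shift:
Δλ = λ_C(1 - cos(132°))
Δλ = 2.4263 × (1 - cos(132°))
Δλ = 4.0498 pm

Initial wavelength:
λ = λ' - Δλ = 14.1875 - 4.0498 = 10.1377 pm

Initial energy:
E = hc/λ = 1239.842 / 10.1377 = 122.3000 keV

(Intermediate values are shown rounded; full precision is carried through to the final answer.)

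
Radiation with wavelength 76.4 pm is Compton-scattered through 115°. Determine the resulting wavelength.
79.8517 pm

Using the Compton scattering formula:
λ' = λ + Δλ = λ + λ_C(1 - cos θ)

Given:
- Initial wavelength λ = 76.4 pm
- Scattering angle θ = 115°
- Compton wavelength λ_C ≈ 2.4263 pm

Calculate the shift:
Δλ = 2.4263 × (1 - cos(115°))
Δλ = 2.4263 × 1.4226
Δλ = 3.4517 pm

Final wavelength:
λ' = 76.4 + 3.4517 = 79.8517 pm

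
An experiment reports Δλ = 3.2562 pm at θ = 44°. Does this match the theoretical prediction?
No, inconsistent

Calculate the expected shift for θ = 44°:

Δλ_expected = λ_C(1 - cos(44°))
Δλ_expected = 2.4263 × (1 - cos(44°))
Δλ_expected = 2.4263 × 0.2807
Δλ_expected = 0.6810 pm

Given shift: 3.2562 pm
Expected shift: 0.6810 pm
Difference: 2.5752 pm

The values do not match. The given shift corresponds to θ ≈ 110.0°, not 44°.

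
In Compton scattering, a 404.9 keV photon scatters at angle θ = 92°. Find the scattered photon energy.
222.4697 keV

First convert energy to wavelength:
λ = hc/E, with hc ≈ 1239.842 keV·pm (i.e. 1239.842 eV·nm)

For E = 404.9 keV = 404900 eV:
λ = 1239.842 keV·pm / 404.9 keV
λ = 3.0621 pm

Calculate the Compton shift:
Δλ = λ_C(1 - cos(92°)) = 2.4263 × 1.0349
Δλ = 2.5110 pm

Final wavelength:
λ' = 3.0621 + 2.5110 = 5.5731 pm

Final energy:
E' = hc/λ' = 1239.842 / 5.5731 = 222.4697 keV

(Intermediate values are shown rounded; full precision is carried through to the final answer.)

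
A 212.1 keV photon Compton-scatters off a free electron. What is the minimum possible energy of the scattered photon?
115.8929 keV (at θ = 180°)

The scattered photon has minimum energy when its wavelength is maximum, i.e., when the Compton shift Δλ = λ_C(1 − cos θ) is maximum. This occurs at θ = 180° (backscattering), giving Δλ_max = 2λ_C = 4.8526 pm.

Initial wavelength: λ₀ = hc/E₀ = 5.8456 pm
Maximum final wavelength: λ'_max = λ₀ + 2λ_C = 5.8456 + 4.8526 = 10.6982 pm
Minimum final energy: E'_min = hc/λ'_max = 115.8929 keV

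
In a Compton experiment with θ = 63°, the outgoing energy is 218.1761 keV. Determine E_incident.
284.4999 keV

Convert final energy to wavelength (hc ≈ 1239.842 keV·pm):
λ' = hc/E' = 1239.842 / 218.1761 = 5.6828 pm

Calculate the Compton shift:
Δλ = λ_C(1 - cos(63°))
Δλ = 2.4263 × (1 - cos(63°))
Δλ = 1.3248 pm

Initial wavelength:
λ = λ' - Δλ = 5.6828 - 1.3248 = 4.3580 pm

Initial energy:
E = hc/λ = 1239.842 / 4.3580 = 284.4999 keV

(Intermediate values are shown rounded; full precision is carried through to the final answer.)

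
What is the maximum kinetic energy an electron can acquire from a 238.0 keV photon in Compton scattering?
114.7803 keV

Maximum energy transfer occurs at θ = 180° (backscattering).

Initial photon: E₀ = 238.0 keV → λ₀ = 5.2094 pm

Maximum Compton shift (at 180°):
Δλ_max = 2λ_C = 2 × 2.4263 = 4.8526 pm

Final wavelength:
λ' = 5.2094 + 4.8526 = 10.0620 pm

Minimum photon energy (maximum energy to electron):
E'_min = hc/λ' = 123.2197 keV

Maximum electron kinetic energy:
K_max = E₀ - E'_min = 238.0000 - 123.2197 = 114.7803 keV

(Intermediate values are shown rounded; full precision is carried through to the final answer.)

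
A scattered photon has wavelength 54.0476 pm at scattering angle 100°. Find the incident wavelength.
51.2000 pm

From λ' = λ + Δλ, we have λ = λ' - Δλ

First calculate the Compton shift:
Δλ = λ_C(1 - cos θ)
Δλ = 2.4263 × (1 - cos(100°))
Δλ = 2.4263 × 1.1736
Δλ = 2.8476 pm

Initial wavelength:
λ = λ' - Δλ
λ = 54.0476 - 2.8476
λ = 51.2000 pm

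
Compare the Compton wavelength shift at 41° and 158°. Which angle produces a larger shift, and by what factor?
158° produces the larger shift by a factor of 7.857

Calculate both shifts using Δλ = λ_C(1 - cos θ):

For θ₁ = 41°:
Δλ₁ = 2.4263 × (1 - cos(41°))
Δλ₁ = 2.4263 × 0.2453
Δλ₁ = 0.5952 pm

For θ₂ = 158°:
Δλ₂ = 2.4263 × (1 - cos(158°))
Δλ₂ = 2.4263 × 1.9272
Δλ₂ = 4.6759 pm

The 158° angle produces the larger shift.
Ratio: 4.6759/0.5952 = 7.857

(Intermediate values are shown rounded; full precision is carried through to the final answer.)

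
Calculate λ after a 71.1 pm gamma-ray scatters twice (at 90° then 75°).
75.3246 pm

Apply Compton shift twice:

First scattering at θ₁ = 90°:
Δλ₁ = λ_C(1 - cos(90°))
Δλ₁ = 2.4263 × 1.0000
Δλ₁ = 2.4263 pm

After first scattering:
λ₁ = 71.1 + 2.4263 = 73.5263 pm

Second scattering at θ₂ = 75°:
Δλ₂ = λ_C(1 - cos(75°))
Δλ₂ = 2.4263 × 0.7412
Δλ₂ = 1.7983 pm

Final wavelength:
λ₂ = 73.5263 + 1.7983 = 75.3246 pm

Total shift: Δλ_total = 2.4263 + 1.7983 = 4.2246 pm

(Intermediate values are shown rounded; full precision is carried through to the final answer.)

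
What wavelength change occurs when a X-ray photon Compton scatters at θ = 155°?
4.6253 pm

Using the Compton scattering formula:
Δλ = λ_C(1 - cos θ)

where λ_C = h/(m_e·c) ≈ 2.4263 pm is the Compton wavelength of an electron.

For θ = 155°:
cos(155°) = -0.9063
1 - cos(155°) = 1.9063

Δλ = 2.4263 × 1.9063
Δλ = 4.6253 pm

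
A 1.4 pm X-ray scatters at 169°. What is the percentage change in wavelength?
343.4316%

Calculate the Compton shift:
Δλ = λ_C(1 - cos(169°))
Δλ = 2.4263 × (1 - cos(169°))
Δλ = 2.4263 × 1.9816
Δλ = 4.8080 pm

Percentage change:
(Δλ/λ₀) × 100 = (4.8080/1.4) × 100
= 343.4316%

(Intermediate values are shown rounded; full precision is carried through to the final answer.)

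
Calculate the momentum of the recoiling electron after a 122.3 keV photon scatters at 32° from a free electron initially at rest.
3.5468e-23 kg·m/s

The electron is initially at rest, so by conservation of momentum:
p⃗_e = p⃗₀ − p⃗'  (incident photon momentum minus scattered photon momentum)

Photon momentum magnitudes (p = h/λ = E/c):
λ₀ = hc/E₀ = 10.1377 pm → p₀ = h/λ₀ = 6.5361e-23 kg·m/s
Δλ = λ_C(1 − cos 32°) = 0.3687 pm
λ' = 10.5064 pm → p' = h/λ' = 6.3067e-23 kg·m/s

The scattered photon makes angle θ = 32° with the incident direction, so by the law of cosines:
|p⃗_e|² = p₀² + p'² − 2p₀p'cos θ
|p⃗_e|² = (6.5361e-23)² + (6.3067e-23)² − 2·6.5361e-23·6.3067e-23·cos(32°)
|p⃗_e| = 3.5468e-23 kg·m/s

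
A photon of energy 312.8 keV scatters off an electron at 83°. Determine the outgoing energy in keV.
203.4427 keV

First convert energy to wavelength:
λ = hc/E, with hc ≈ 1239.842 keV·pm (i.e. 1239.842 eV·nm)

For E = 312.8 keV = 312800 eV:
λ = 1239.842 keV·pm / 312.8 keV
λ = 3.9637 pm

Calculate the Compton shift:
Δλ = λ_C(1 - cos(83°)) = 2.4263 × 0.8781
Δλ = 2.1306 pm

Final wavelength:
λ' = 3.9637 + 2.1306 = 6.0943 pm

Final energy:
E' = hc/λ' = 1239.842 / 6.0943 = 203.4427 keV

(Intermediate values are shown rounded; full precision is carried through to the final answer.)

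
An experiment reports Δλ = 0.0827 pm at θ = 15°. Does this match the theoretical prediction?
Yes, consistent

Calculate the expected shift for θ = 15°:

Δλ_expected = λ_C(1 - cos(15°))
Δλ_expected = 2.4263 × (1 - cos(15°))
Δλ_expected = 2.4263 × 0.0341
Δλ_expected = 0.0827 pm

Given shift: 0.0827 pm
Expected shift: 0.0827 pm
Difference: 0.0000 pm

The values match. This is consistent with Compton scattering at the stated angle.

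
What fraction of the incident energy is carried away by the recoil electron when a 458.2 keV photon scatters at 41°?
0.1803 (or 18.03%)

Calculate initial and final photon energies:

Initial: E₀ = 458.2 keV → λ₀ = 2.7059 pm
Compton shift: Δλ = 0.5952 pm
Final wavelength: λ' = 3.3010 pm
Final energy: E' = 375.5905 keV

Fractional energy loss:
(E₀ - E')/E₀ = (458.2000 - 375.5905)/458.2000
= 82.6095/458.2000
= 0.1803
= 18.03%

(Intermediate values are shown rounded; full precision is carried through to the final answer.)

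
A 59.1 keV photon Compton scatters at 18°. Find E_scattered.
58.7673 keV

First convert energy to wavelength:
λ = hc/E, with hc ≈ 1239.842 keV·pm (i.e. 1239.842 eV·nm)

For E = 59.1 keV = 59100 eV:
λ = 1239.842 keV·pm / 59.1 keV
λ = 20.9787 pm

Calculate the Compton shift:
Δλ = λ_C(1 - cos(18°)) = 2.4263 × 0.0489
Δλ = 0.1188 pm

Final wavelength:
λ' = 20.9787 + 0.1188 = 21.0975 pm

Final energy:
E' = hc/λ' = 1239.842 / 21.0975 = 58.7673 keV

(Intermediate values are shown rounded; full precision is carried through to the final answer.)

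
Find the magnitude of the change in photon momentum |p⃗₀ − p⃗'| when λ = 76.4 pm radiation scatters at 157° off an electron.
1.6509e-23 kg·m/s

Photon momentum magnitude is p = h/λ.

Initial momentum:
p₀ = h/λ = 6.6261e-34/7.6400e-11 = 8.6729e-24 kg·m/s

After scattering:
λ' = λ + Δλ = 76.4 + 4.6597 = 81.0597 pm
p' = h/λ' = 6.6261e-34/8.1060e-11 = 8.1743e-24 kg·m/s

Momentum is a vector; the scattered photon's direction makes angle θ = 157° with the incident direction. The magnitude of the vector change Δp⃗ = p⃗₀ − p⃗' is found from the law of cosines:
|Δp⃗|² = p₀² + p'² − 2p₀p'cos θ
|Δp⃗|² = (8.6729e-24)² + (8.1743e-24)² − 2·8.6729e-24·8.1743e-24·cos(157°)
|Δp⃗| = 1.6509e-23 kg·m/s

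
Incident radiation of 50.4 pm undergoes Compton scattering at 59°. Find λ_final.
51.5767 pm

Using the Compton scattering formula:
λ' = λ + Δλ = λ + λ_C(1 - cos θ)

Given:
- Initial wavelength λ = 50.4 pm
- Scattering angle θ = 59°
- Compton wavelength λ_C ≈ 2.4263 pm

Calculate the shift:
Δλ = 2.4263 × (1 - cos(59°))
Δλ = 2.4263 × 0.4850
Δλ = 1.1767 pm

Final wavelength:
λ' = 50.4 + 1.1767 = 51.5767 pm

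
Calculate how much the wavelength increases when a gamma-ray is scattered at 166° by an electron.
4.7805 pm

Using the Compton scattering formula:
Δλ = λ_C(1 - cos θ)

where λ_C = h/(m_e·c) ≈ 2.4263 pm is the Compton wavelength of an electron.

For θ = 166°:
cos(166°) = -0.9703
1 - cos(166°) = 1.9703

Δλ = 2.4263 × 1.9703
Δλ = 4.7805 pm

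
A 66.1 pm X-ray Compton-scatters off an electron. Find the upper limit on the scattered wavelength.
70.9526 pm (at θ = 180°)

The Compton shift is Δλ = λ_C(1 − cos θ).

Since cos θ ranges from −1 to 1, the factor (1 − cos θ) ranges from 0 to 2; the maximum shift occurs at θ = 180° (backscattering):
Δλ_max = 2λ_C = 2 × 2.4263 pm = 4.8526 pm

Maximum scattered wavelength:
λ'_max = λ₀ + Δλ_max = 66.1 + 4.8526 = 70.9526 pm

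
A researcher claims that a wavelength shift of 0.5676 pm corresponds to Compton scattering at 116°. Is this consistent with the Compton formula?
No, inconsistent

Calculate the expected shift for θ = 116°:

Δλ_expected = λ_C(1 - cos(116°))
Δλ_expected = 2.4263 × (1 - cos(116°))
Δλ_expected = 2.4263 × 1.4384
Δλ_expected = 3.4899 pm

Given shift: 0.5676 pm
Expected shift: 3.4899 pm
Difference: 2.9223 pm

The values do not match. The given shift corresponds to θ ≈ 40.0°, not 116°.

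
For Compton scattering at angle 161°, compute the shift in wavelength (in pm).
4.7204 pm

Using the Compton scattering formula:
Δλ = λ_C(1 - cos θ)

where λ_C = h/(m_e·c) ≈ 2.4263 pm is the Compton wavelength of an electron.

For θ = 161°:
cos(161°) = -0.9455
1 - cos(161°) = 1.9455

Δλ = 2.4263 × 1.9455
Δλ = 4.7204 pm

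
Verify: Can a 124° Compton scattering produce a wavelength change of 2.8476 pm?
No, inconsistent

Calculate the expected shift for θ = 124°:

Δλ_expected = λ_C(1 - cos(124°))
Δλ_expected = 2.4263 × (1 - cos(124°))
Δλ_expected = 2.4263 × 1.5592
Δλ_expected = 3.7831 pm

Given shift: 2.8476 pm
Expected shift: 3.7831 pm
Difference: 0.9355 pm

The values do not match. The given shift corresponds to θ ≈ 100.0°, not 124°.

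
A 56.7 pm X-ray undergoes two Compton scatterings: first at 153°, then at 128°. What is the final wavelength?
65.2083 pm

Apply Compton shift twice:

First scattering at θ₁ = 153°:
Δλ₁ = λ_C(1 - cos(153°))
Δλ₁ = 2.4263 × 1.8910
Δλ₁ = 4.5882 pm

After first scattering:
λ₁ = 56.7 + 4.5882 = 61.2882 pm

Second scattering at θ₂ = 128°:
Δλ₂ = λ_C(1 - cos(128°))
Δλ₂ = 2.4263 × 1.6157
Δλ₂ = 3.9201 pm

Final wavelength:
λ₂ = 61.2882 + 3.9201 = 65.2083 pm

Total shift: Δλ_total = 4.5882 + 3.9201 = 8.5083 pm

(Intermediate values are shown rounded; full precision is carried through to the final answer.)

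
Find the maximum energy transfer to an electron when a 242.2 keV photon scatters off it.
117.8640 keV

Maximum energy transfer occurs at θ = 180° (backscattering).

Initial photon: E₀ = 242.2 keV → λ₀ = 5.1191 pm

Maximum Compton shift (at 180°):
Δλ_max = 2λ_C = 2 × 2.4263 = 4.8526 pm

Final wavelength:
λ' = 5.1191 + 4.8526 = 9.9717 pm

Minimum photon energy (maximum energy to electron):
E'_min = hc/λ' = 124.3360 keV

Maximum electron kinetic energy:
K_max = E₀ - E'_min = 242.2000 - 124.3360 = 117.8640 keV

(Intermediate values are shown rounded; full precision is carried through to the final answer.)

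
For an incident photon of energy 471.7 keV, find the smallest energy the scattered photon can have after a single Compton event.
165.7305 keV (at θ = 180°)

The scattered photon has minimum energy when its wavelength is maximum, i.e., when the Compton shift Δλ = λ_C(1 − cos θ) is maximum. This occurs at θ = 180° (backscattering), giving Δλ_max = 2λ_C = 4.8526 pm.

Initial wavelength: λ₀ = hc/E₀ = 2.6285 pm
Maximum final wavelength: λ'_max = λ₀ + 2λ_C = 2.6285 + 4.8526 = 7.4811 pm
Minimum final energy: E'_min = hc/λ'_max = 165.7305 keV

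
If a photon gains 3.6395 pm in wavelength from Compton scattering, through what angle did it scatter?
120.00°

From the Compton formula Δλ = λ_C(1 - cos θ), we can solve for θ:

cos θ = 1 - Δλ/λ_C

Given:
- Δλ = 3.6395 pm
- λ_C = h/(m_e·c) ≈ 2.42631024 pm

cos θ = 1 - 3.6395/2.42631024
cos θ = 1 - 1.500014
cos θ = -0.500014

θ = arccos(-0.500014)
θ = 120.00°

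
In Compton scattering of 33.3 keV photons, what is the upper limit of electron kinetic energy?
3.8397 keV

Maximum energy transfer occurs at θ = 180° (backscattering).

Initial photon: E₀ = 33.3 keV → λ₀ = 37.2325 pm

Maximum Compton shift (at 180°):
Δλ_max = 2λ_C = 2 × 2.4263 = 4.8526 pm

Final wavelength:
λ' = 37.2325 + 4.8526 = 42.0851 pm

Minimum photon energy (maximum energy to electron):
E'_min = hc/λ' = 29.4603 keV

Maximum electron kinetic energy:
K_max = E₀ - E'_min = 33.3000 - 29.4603 = 3.8397 keV

(Intermediate values are shown rounded; full precision is carried through to the final answer.)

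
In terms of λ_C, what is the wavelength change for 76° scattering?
0.7581 λ_C

The Compton shift formula is:
Δλ = λ_C(1 - cos θ)

Dividing both sides by λ_C:
Δλ/λ_C = 1 - cos θ

For θ = 76°:
Δλ/λ_C = 1 - cos(76°)
Δλ/λ_C = 1 - 0.2419
Δλ/λ_C = 0.7581

This means the shift is 0.7581 × λ_C = 1.8393 pm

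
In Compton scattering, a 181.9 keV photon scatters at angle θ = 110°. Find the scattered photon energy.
123.0952 keV

First convert energy to wavelength:
λ = hc/E, with hc ≈ 1239.842 keV·pm (i.e. 1239.842 eV·nm)

For E = 181.9 keV = 181900 eV:
λ = 1239.842 keV·pm / 181.9 keV
λ = 6.8161 pm

Calculate the Compton shift:
Δλ = λ_C(1 - cos(110°)) = 2.4263 × 1.3420
Δλ = 3.2562 pm

Final wavelength:
λ' = 6.8161 + 3.2562 = 10.0722 pm

Final energy:
E' = hc/λ' = 1239.842 / 10.0722 = 123.0952 keV

(Intermediate values are shown rounded; full precision is carried through to the final answer.)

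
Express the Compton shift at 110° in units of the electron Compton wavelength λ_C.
1.3420 λ_C

The Compton shift formula is:
Δλ = λ_C(1 - cos θ)

Dividing both sides by λ_C:
Δλ/λ_C = 1 - cos θ

For θ = 110°:
Δλ/λ_C = 1 - cos(110°)
Δλ/λ_C = 1 - -0.3420
Δλ/λ_C = 1.3420

This means the shift is 1.3420 × λ_C = 3.2562 pm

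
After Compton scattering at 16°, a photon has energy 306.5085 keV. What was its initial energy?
313.8000 keV

Convert final energy to wavelength (hc ≈ 1239.842 keV·pm):
λ' = hc/E' = 1239.842 / 306.5085 = 4.0450 pm

Calculate the Compton shift:
Δλ = λ_C(1 - cos(16°))
Δλ = 2.4263 × (1 - cos(16°))
Δλ = 0.0940 pm

Initial wavelength:
λ = λ' - Δλ = 4.0450 - 0.0940 = 3.9511 pm

Initial energy:
E = hc/λ = 1239.842 / 3.9511 = 313.8000 keV

(Intermediate values are shown rounded; full precision is carried through to the final answer.)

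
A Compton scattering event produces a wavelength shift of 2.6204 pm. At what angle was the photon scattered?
94.59°

From the Compton formula Δλ = λ_C(1 - cos θ), we can solve for θ:

cos θ = 1 - Δλ/λ_C

Given:
- Δλ = 2.6204 pm
- λ_C = h/(m_e·c) ≈ 2.42631024 pm

cos θ = 1 - 2.6204/2.42631024
cos θ = 1 - 1.079994
cos θ = -0.079994

θ = arccos(-0.079994)
θ = 94.59°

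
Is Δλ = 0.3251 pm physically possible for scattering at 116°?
No, inconsistent

Calculate the expected shift for θ = 116°:

Δλ_expected = λ_C(1 - cos(116°))
Δλ_expected = 2.4263 × (1 - cos(116°))
Δλ_expected = 2.4263 × 1.4384
Δλ_expected = 3.4899 pm

Given shift: 0.3251 pm
Expected shift: 3.4899 pm
Difference: 3.1649 pm

The values do not match. The given shift corresponds to θ ≈ 30.0°, not 116°.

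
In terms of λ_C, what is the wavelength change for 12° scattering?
0.0219 λ_C

The Compton shift formula is:
Δλ = λ_C(1 - cos θ)

Dividing both sides by λ_C:
Δλ/λ_C = 1 - cos θ

For θ = 12°:
Δλ/λ_C = 1 - cos(12°)
Δλ/λ_C = 1 - 0.9781
Δλ/λ_C = 0.0219

This means the shift is 0.0219 × λ_C = 0.0530 pm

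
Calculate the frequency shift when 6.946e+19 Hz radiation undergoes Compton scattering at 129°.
3.321e+19 Hz (decrease)

Convert frequency to wavelength (c = 299792458 m/s):
λ₀ = c/f₀ = 299792458/6.946e+19 = 4.3160446e-12 m = 4.3160 pm

Calculate Compton shift:
Δλ = λ_C(1 - cos(129°)) = 3.9532 pm

Final wavelength:
λ' = λ₀ + Δλ = 4.3160 + 3.9532 = 8.2693 pm

Final frequency:
f' = c/λ' = 299792458/8.2692813e-12 = 3.6253750e+19 Hz

Frequency shift (decrease):
Δf = f₀ - f' = 6.946e+19 - 3.6253750e+19 = 3.321e+19 Hz

(Intermediate values are shown rounded; full precision is carried through to the final answer.)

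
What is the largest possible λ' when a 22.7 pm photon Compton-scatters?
27.5526 pm (at θ = 180°)

The Compton shift is Δλ = λ_C(1 − cos θ).

Since cos θ ranges from −1 to 1, the factor (1 − cos θ) ranges from 0 to 2; the maximum shift occurs at θ = 180° (backscattering):
Δλ_max = 2λ_C = 2 × 2.4263 pm = 4.8526 pm

Maximum scattered wavelength:
λ'_max = λ₀ + Δλ_max = 22.7 + 4.8526 = 27.5526 pm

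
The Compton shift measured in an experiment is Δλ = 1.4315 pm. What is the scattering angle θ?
65.79°

From the Compton formula Δλ = λ_C(1 - cos θ), we can solve for θ:

cos θ = 1 - Δλ/λ_C

Given:
- Δλ = 1.4315 pm
- λ_C = h/(m_e·c) ≈ 2.42631024 pm

cos θ = 1 - 1.4315/2.42631024
cos θ = 1 - 0.589991
cos θ = 0.410009

θ = arccos(0.410009)
θ = 65.79°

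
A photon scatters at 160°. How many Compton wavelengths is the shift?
1.9397 λ_C

The Compton shift formula is:
Δλ = λ_C(1 - cos θ)

Dividing both sides by λ_C:
Δλ/λ_C = 1 - cos θ

For θ = 160°:
Δλ/λ_C = 1 - cos(160°)
Δλ/λ_C = 1 - -0.9397
Δλ/λ_C = 1.9397

This means the shift is 1.9397 × λ_C = 4.7063 pm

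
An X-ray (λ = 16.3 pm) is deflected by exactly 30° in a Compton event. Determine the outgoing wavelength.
16.6251 pm

Using the Compton formula: λ' = λ + λ_C(1 − cos θ)

For θ = 30°, cos θ = √3/2 (exact) ≈ 0.8660, so:
1 − cos 30° = 1 − (√3/2) ≈ 0.1340

Δλ = λ_C × 0.1340 = 2.4263 × 0.1340 = 0.3251 pm

λ' = 16.3 + 0.3251 = 16.6251 pm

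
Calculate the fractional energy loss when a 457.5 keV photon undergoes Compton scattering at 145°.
0.6196 (or 61.96%)

Calculate initial and final photon energies:

Initial: E₀ = 457.5 keV → λ₀ = 2.7100 pm
Compton shift: Δλ = 4.4138 pm
Final wavelength: λ' = 7.1239 pm
Final energy: E' = 174.0407 keV

Fractional energy loss:
(E₀ - E')/E₀ = (457.5000 - 174.0407)/457.5000
= 283.4593/457.5000
= 0.6196
= 61.96%

(Intermediate values are shown rounded; full precision is carried through to the final answer.)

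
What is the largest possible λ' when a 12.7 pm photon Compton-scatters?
17.5526 pm (at θ = 180°)

The Compton shift is Δλ = λ_C(1 − cos θ).

Since cos θ ranges from −1 to 1, the factor (1 − cos θ) ranges from 0 to 2; the maximum shift occurs at θ = 180° (backscattering):
Δλ_max = 2λ_C = 2 × 2.4263 pm = 4.8526 pm

Maximum scattered wavelength:
λ'_max = λ₀ + Δλ_max = 12.7 + 4.8526 = 17.5526 pm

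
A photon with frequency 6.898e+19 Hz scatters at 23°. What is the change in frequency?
2.931e+18 Hz (decrease)

Convert frequency to wavelength (c = 299792458 m/s):
λ₀ = c/f₀ = 299792458/6.898e+19 = 4.3460780e-12 m = 4.3461 pm

Calculate Compton shift:
Δλ = λ_C(1 - cos(23°)) = 0.1929 pm

Final wavelength:
λ' = λ₀ + Δλ = 4.3461 + 0.1929 = 4.5390 pm

Final frequency:
f' = c/λ' = 299792458/4.5389579e-12 = 6.6048742e+19 Hz

Frequency shift (decrease):
Δf = f₀ - f' = 6.898e+19 - 6.6048742e+19 = 2.931e+18 Hz

(Intermediate values are shown rounded; full precision is carried through to the final answer.)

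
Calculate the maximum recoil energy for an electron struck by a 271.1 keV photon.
139.5657 keV

Maximum energy transfer occurs at θ = 180° (backscattering).

Initial photon: E₀ = 271.1 keV → λ₀ = 4.5734 pm

Maximum Compton shift (at 180°):
Δλ_max = 2λ_C = 2 × 2.4263 = 4.8526 pm

Final wavelength:
λ' = 4.5734 + 4.8526 = 9.4260 pm

Minimum photon energy (maximum energy to electron):
E'_min = hc/λ' = 131.5343 keV

Maximum electron kinetic energy:
K_max = E₀ - E'_min = 271.1000 - 131.5343 = 139.5657 keV

(Intermediate values are shown rounded; full precision is carried through to the final answer.)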